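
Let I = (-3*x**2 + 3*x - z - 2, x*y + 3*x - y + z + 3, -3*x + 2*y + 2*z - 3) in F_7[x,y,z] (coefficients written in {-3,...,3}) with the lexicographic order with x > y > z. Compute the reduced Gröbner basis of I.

Buchberger's algorithm terminates because the ascending chain of leading-term ideals stabilizes.

f_1 = -3*x**2 + 3*x - z - 2, LT = x**2.
f_2 = x*y + 3*x - y + z + 3, LT = x*y.
f_3 = -3*x + 2*y + 2*z - 3, LT = x.

S(f_1,f_2): lcm = x**2*y. S = -3*x**2 - x*z - 3*x - 2*y*z + 3*y.
  leading term x**2: subtract (1)·f_1 from -3*x**2 - x*z - 3*x - 2*y*z + 3*y → -x*z + x - 2*y*z + 3*y + z + 2
  leading term x*z: subtract (-2*z)·f_3 from -x*z + x - 2*y*z + 3*y + z + 2 → x + 2*y*z + 3*y - 3*z**2 + 2*z + 2
  leading term x: subtract (2)·f_3 from x + 2*y*z + 3*y - 3*z**2 + 2*z + 2 → 2*y*z - y - 3*z**2 - 2*z + 1
  leading term y*z: no divisor's leading term divides it; move 2*y*z to the remainder.
  leading term y: no divisor's leading term divides it; move -y to the remainder.
  leading term z**2: no divisor's leading term divides it; move -3*z**2 to the remainder.
  leading term z: no divisor's leading term divides it; move -2*z to the remainder.
  leading term 1: no divisor's leading term divides it; move 1 to the remainder.
  remainder 2*y*z - y - 3*z**2 - 2*z + 1 ≠ 0; add g_4 = 2*y*z - y - 3*z**2 - 2*z + 1 to the basis.

S(f_1,f_3): lcm = x**2. S = 3*x*y + 3*x*z - 2*x - 2*z + 3.
  leading term x*y: subtract (3)·f_2 from 3*x*y + 3*x*z - 2*x - 2*z + 3 → 3*x*z + 3*x + 3*y + 2*z + 1
  leading term x*z: subtract (-z)·f_3 from 3*x*z + 3*x + 3*y + 2*z + 1 → 3*x + 2*y*z + 3*y + 2*z**2 - z + 1
  leading term x: subtract (-1)·f_3 from 3*x + 2*y*z + 3*y + 2*z**2 - z + 1 → 2*y*z - 2*y + 2*z**2 + z - 2
  leading term y*z: subtract (1)·g_4 from 2*y*z - 2*y + 2*z**2 + z - 2 → -y - 2*z**2 + 3*z - 3
  leading term y: no divisor's leading term divides it; move -y to the remainder.
  leading term z**2: no divisor's leading term divides it; move -2*z**2 to the remainder.
  leading term z: no divisor's leading term divides it; move 3*z to the remainder.
  leading term 1: no divisor's leading term divides it; move -3 to the remainder.
  remainder -y - 2*z**2 + 3*z - 3 ≠ 0; add g_5 = -y - 2*z**2 + 3*z - 3 to the basis.

S(f_2,f_3): lcm = x*y. S = 3*x + 3*y**2 + 3*y*z - 2*y + z + 3.
  leading term x: subtract (-1)·f_3 from 3*x + 3*y**2 + 3*y*z - 2*y + z + 3 → 3*y**2 + 3*y*z + 3*z
  leading term y**2: subtract (-3*y)·g_5 from 3*y**2 + 3*y*z + 3*z → y*z**2 - 2*y*z - 2*y + 3*z
  leading term y*z**2: subtract (-3*z)·g_4 from y*z**2 - 2*y*z - 2*y + 3*z → 2*y*z - 2*y - 2*z**3 + z**2 - z
  leading term y*z: subtract (1)·g_4 from 2*y*z - 2*y - 2*z**3 + z**2 - z → -y - 2*z**3 - 3*z**2 + z - 1
  leading term y: subtract (1)·g_5 from -y - 2*z**3 - 3*z**2 + z - 1 → -2*z**3 - z**2 - 2*z + 2
  leading term z**3: no divisor's leading term divides it; move -2*z**3 to the remainder.
  leading term z**2: no divisor's leading term divides it; move -z**2 to the remainder.
  leading term z: no divisor's leading term divides it; move -2*z to the remainder.
  leading term 1: no divisor's leading term divides it; move 2 to the remainder.
  remainder -2*z**3 - z**2 - 2*z + 2 ≠ 0; add g_6 = -2*z**3 - z**2 - 2*z + 2 to the basis.

The other S-polynomials (S(f_1,g_4), S(f_2,g_4), S(f_3,g_4), S(f_1,g_5), S(f_2,g_5), S(f_3,g_5), S(g_4,g_5), S(f_1,g_6), S(f_2,g_6), S(f_3,g_6), S(g_4,g_6), S(g_5,g_6)) all reduce to 0 modulo the current basis, so we have a Gröbner basis.
Inter-reduce: drop elements whose leading term is divisible by another's, tail-reduce, and make monic.

G = {x - z**2 + 2*z + 3, y + 2*z**2 - 3*z + 3, z**3 - 3*z**2 + z - 1}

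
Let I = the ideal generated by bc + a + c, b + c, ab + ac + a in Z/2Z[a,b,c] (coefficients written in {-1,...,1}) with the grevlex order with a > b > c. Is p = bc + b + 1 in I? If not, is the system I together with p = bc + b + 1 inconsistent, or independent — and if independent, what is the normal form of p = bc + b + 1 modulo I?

First compute the reduced Gröbner basis of I by Buchberger's algorithm.
f_1 = bc + a + c, LT = bc.
f_2 = b + c, LT = b.
f_3 = ab + ac + a, LT = ab.

S(f_1,f_2): lcm = bc. S = c^2 + a + c.
  reduce S modulo (f_1, f_2, f_3):
  remainder c^2 + a + c ≠ 0; add h_4 = c^2 + a + c to the basis.

S(f_1,f_3): lcm = abc. S = ac^2 + a^2.
  reduce S modulo (f_1, f_2, f_3, h_4):
  remainder ac ≠ 0; add h_5 = ac to the basis.

S(f_2,f_3): lcm = ab. S = a.
  reduce S modulo (f_1, f_2, f_3, h_4, h_5):
  remainder a ≠ 0; add h_6 = a to the basis.

The other S-polynomials (S(f_1,h_4), S(f_2,h_4), S(f_3,h_4), S(f_1,h_5), S(f_2,h_5), S(f_3,h_5), S(h_4,h_5), S(f_1,h_6), S(f_2,h_6), S(f_3,h_6), S(h_4,h_6), S(h_5,h_6)) all reduce to 0 modulo the current basis, so we have a Gröbner basis.
Inter-reduce: drop elements whose leading term is divisible by another's, tail-reduce, and make monic.
Reduced Gröbner basis: {c^2 + c, a, b + c}.
Label its elements g_1 = c^2 + c, g_2 = a, g_3 = b + c.

Reduce p = bc + b + 1 modulo G:
  leading term bc: subtract (c)·g_3 from bc + b + 1 → c^2 + b + 1
  leading term c^2: subtract (1)·g_1 from c^2 + b + 1 → b + c + 1
  leading term b: subtract (1)·g_3 from b + c + 1 → 1
  leading term 1: no divisor's leading term divides it; move 1 to the remainder.
  normal form = 1.
The normal form is nonzero, so p ∉ I. Since p minus its normal form lies in I, I + (p) = I + (r) where r = 1; decide whether this ideal is the whole ring.
Here r = 1 is a nonzero constant, hence a unit: 1 ∈ I + (p), the Gröbner basis of I + (p) is {1}, and the enlarged system has no common solution — adjoining p is inconsistent.

Adjoining bc + b + 1 makes the ideal the whole ring: the system is inconsistent.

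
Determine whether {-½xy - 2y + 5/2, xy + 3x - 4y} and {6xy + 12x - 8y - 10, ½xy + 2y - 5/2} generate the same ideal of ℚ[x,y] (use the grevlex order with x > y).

Yes, the ideals are equal.

Two ideals are equal iff their reduced Gröbner bases coincide (the reduced basis is unique for a fixed ordering).
Buchberger on the first generating set:
f_1 = -½xy - 2y + 5/2, LT = xy.
f_2 = xy + 3x - 4y, LT = xy.

S(f_1,f_2): lcm = xy. S = -3x + 8y - 5.
  reduce S modulo (f_1, f_2):
  remainder -3x + 8y - 5 ≠ 0; add g_3 = -3x + 8y - 5 to the basis.

S(f_1,g_3): lcm = xy. S = 8/3y² + 7/3y - 5.
  reduce S modulo (f_1, f_2, g_3):
  remainder 8/3y² + 7/3y - 5 ≠ 0; add g_4 = 8/3y² + 7/3y - 5 to the basis.

The other S-polynomials (S(f_2,g_3), S(f_1,g_4), S(f_2,g_4), S(g_3,g_4)) all reduce to 0 modulo the current basis, so we have a Gröbner basis.
Inter-reduce: drop elements whose leading term is divisible by another's, tail-reduce, and make monic.
Reduced Gröbner basis: {y² + ⅞y - 15/8, x - 8/3y + 5/3}.

Buchberger on the second generating set:
h_1 = 6xy + 12x - 8y - 10, LT = xy.
h_2 = ½xy + 2y - 5/2, LT = xy.

S(h_1,h_2): lcm = xy. S = 2x - 16/3y + 10/3.
  reduce S modulo (h_1, h_2):
  remainder 2x - 16/3y + 10/3 ≠ 0; add k_3 = 2x - 16/3y + 10/3 to the basis.

S(h_1,k_3): lcm = xy. S = 8/3y² + 2x - 3y - 5/3.
  reduce S modulo (h_1, h_2, k_3):
  remainder 8/3y² + 7/3y - 5 ≠ 0; add k_4 = 8/3y² + 7/3y - 5 to the basis.

The other S-polynomials (S(h_2,k_3), S(h_1,k_4), S(h_2,k_4), S(k_3,k_4)) all reduce to 0 modulo the current basis, so we have a Gröbner basis.
Inter-reduce: drop elements whose leading term is divisible by another's, tail-reduce, and make monic.
Reduced Gröbner basis: {y² + ⅞y - 15/8, x - 8/3y + 5/3}.

Same reduced basis, so the two generating sets span the same ideal.
The same test decides containment: I ⊆ J iff every generator of I reduces to 0 modulo a Gröbner basis of J.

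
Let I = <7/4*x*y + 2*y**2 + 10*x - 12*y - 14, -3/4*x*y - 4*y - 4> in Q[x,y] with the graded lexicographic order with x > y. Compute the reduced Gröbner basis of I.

f_1 = 7/4*x*y + 2*y**2 + 10*x - 12*y - 14, LT = x*y.
f_2 = -3/4*x*y - 4*y - 4, LT = x*y.

S(f_1,f_2): lcm = x*y. S = 8/7*y**2 + 40/7*x - 256/21*y - 40/3.
  reduce S modulo (f_1, f_2):
  remainder 8/7*y**2 + 40/7*x - 256/21*y - 40/3 ≠ 0; add g_3 = 8/7*y**2 + 40/7*x - 256/21*y - 40/3 to the basis.

S(f_1,g_3): lcm = x*y**2. S = 8/7*y**3 - 5*x**2 + 344/21*x*y - 48/7*y**2 + 35/3*x - 8*y.
  reduce S modulo (f_1, f_2, g_3):
  remainder -5*x**2 - 15*x + 16/3*y + 16/3 ≠ 0; add g_4 = -5*x**2 - 15*x + 16/3*y + 16/3 to the basis.

The other S-polynomials (S(f_2,g_3), S(f_1,g_4), S(f_2,g_4), S(g_3,g_4)) all reduce to 0 modulo the current basis, so we have a Gröbner basis.
Inter-reduce: drop elements whose leading term is divisible by another's, tail-reduce, and make monic.

G = {x**2 + 3*x - 16/15*y - 16/15, x*y + 16/3*y + 16/3, y**2 + 5*x - 32/3*y - 35/3}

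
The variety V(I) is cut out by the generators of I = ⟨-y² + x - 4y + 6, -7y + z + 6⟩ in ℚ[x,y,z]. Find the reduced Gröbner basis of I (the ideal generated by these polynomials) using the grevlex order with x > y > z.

f_1 = -y² + x - 4y + 6, LT = y².
f_2 = -7y + z + 6, LT = y.

S(f_1,f_2): lcm = y². S = 1/7yz - x + 34/7y - 6.
  leading term yz: subtract (-1/49z)·f_2 from 1/7yz - x + 34/7y - 6 → 1/49z² - x + 34/7y + 6/49z - 6
  leading term z²: no divisor's leading term divides it; move 1/49z² to the remainder.
  leading term x: no divisor's leading term divides it; move -x to the remainder.
  leading term y: subtract (-34/49)·f_2 from 34/7y + 6/49z - 6 → 40/49z - 90/49
  leading term z: no divisor's leading term divides it; move 40/49z to the remainder.
  leading term 1: no divisor's leading term divides it; move -90/49 to the remainder.
  remainder 1/49z² - x + 40/49z - 90/49 ≠ 0; add g_3 = 1/49z² - x + 40/49z - 90/49 to the basis.

The other S-polynomials (S(f_1,g_3), S(f_2,g_3)) all reduce to 0 modulo the current basis, so we have a Gröbner basis.
Inter-reduce: drop elements whose leading term is divisible by another's, tail-reduce, and make monic.

G = {z² - 49x + 40z - 90, y - 1/7z - 6/7}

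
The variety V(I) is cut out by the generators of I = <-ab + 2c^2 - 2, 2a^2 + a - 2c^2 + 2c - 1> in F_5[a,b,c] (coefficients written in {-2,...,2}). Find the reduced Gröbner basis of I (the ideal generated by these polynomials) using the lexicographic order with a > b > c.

G = {a^2 - 2a - c^2 + c + 2, ab - 2c^2 + 2, ac^2 - a + 2bc^2 - 2bc + b - 2c^2 + 2, b^2c^2 - b^2c - 2b^2 - bc^2 + b + c^4 - 2c^2 + 1}

f_1 = -ab + 2c^2 - 2, LT = ab.
f_2 = 2a^2 + a - 2c^2 + 2c - 1, LT = a^2.

S(f_1,f_2): lcm = a^2b. S = 2ab - 2ac^2 + 2a + bc^2 - bc - 2b.
  reduce S modulo (f_1, f_2):
  remainder -2ac^2 + 2a + bc^2 - bc - 2b - c^2 + 1 ≠ 0; add g_3 = -2ac^2 + 2a + bc^2 - bc - 2b - c^2 + 1 to the basis.

S(f_1,g_3): lcm = abc^2. S = ab - 2b^2c^2 + 2b^2c - b^2 + 2bc^2 - 2b - 2c^4 + 2c^2.
  reduce S modulo (f_1, f_2, g_3):
  remainder -2b^2c^2 + 2b^2c - b^2 + 2bc^2 - 2b - 2c^4 - c^2 - 2 ≠ 0; add g_4 = -2b^2c^2 + 2b^2c - b^2 + 2bc^2 - 2b - 2c^4 - c^2 - 2 to the basis.

The other S-polynomials (S(f_2,g_3), S(f_1,g_4), S(f_2,g_4), S(g_3,g_4)) all reduce to 0 modulo the current basis, so we have a Gröbner basis.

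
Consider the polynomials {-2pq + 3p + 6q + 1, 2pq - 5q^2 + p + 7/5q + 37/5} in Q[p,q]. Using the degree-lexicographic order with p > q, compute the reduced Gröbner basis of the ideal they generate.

f_1 = -2pq + 3p + 6q + 1, LT = pq.
f_2 = 2pq - 5q^2 + p + 7/5q + 37/5, LT = pq.

S(f_1,f_2): lcm = pq. S = 5/2q^2 - 2p - 37/10q - 21/5.
  reduce S modulo (f_1, f_2):
  remainder 5/2q^2 - 2p - 37/10q - 21/5 ≠ 0; add g_3 = 5/2q^2 - 2p - 37/10q - 21/5 to the basis.

S(f_1,g_3): lcm = pq^2. S = 4/5p^2 - 1/50pq - 3q^2 + 42/25p - 1/2q.
  reduce S modulo (f_1, f_2, g_3):
  remainder 4/5p^2 - 3/4p - 5q - 101/20 ≠ 0; add g_4 = 4/5p^2 - 3/4p - 5q - 101/20 to the basis.

The other S-polynomials (S(f_2,g_3), S(f_1,g_4), S(f_2,g_4), S(g_3,g_4)) all reduce to 0 modulo the current basis, so we have a Gröbner basis.
Inter-reduce: drop elements whose leading term is divisible by another's, tail-reduce, and make monic.

G = {p^2 - 15/16p - 25/4q - 101/16, pq - 3/2p - 3q - 1/2, q^2 - 4/5p - 37/25q - 42/25}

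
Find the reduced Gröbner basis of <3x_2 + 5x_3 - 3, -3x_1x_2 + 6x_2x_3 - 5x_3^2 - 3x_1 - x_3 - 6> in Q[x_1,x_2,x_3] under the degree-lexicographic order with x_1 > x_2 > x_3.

G = {x_1x_3 - 3x_3^2 - 6/5x_1 + x_3 - 6/5, x_2 + 5/3x_3 - 1}

The reduced Gröbner basis is the canonical form of the ideal for this ordering.

f_1 = 3x_2 + 5x_3 - 3, LT = x_2.
f_2 = -3x_1x_2 + 6x_2x_3 - 5x_3^2 - 3x_1 - x_3 - 6, LT = x_1x_2.

S(f_1,f_2): lcm = x_1x_2. S = 5/3x_1x_3 + 2x_2x_3 - 5/3x_3^2 - 2x_1 - 1/3x_3 - 2.
  reduce S modulo (f_1, f_2):
  remainder 5/3x_1x_3 - 5x_3^2 - 2x_1 + 5/3x_3 - 2 ≠ 0; add g_3 = 5/3x_1x_3 - 5x_3^2 - 2x_1 + 5/3x_3 - 2 to the basis.

The other S-polynomials (S(f_1,g_3), S(f_2,g_3)) all reduce to 0 modulo the current basis, so we have a Gröbner basis.
Inter-reduce: drop elements whose leading term is divisible by another's, tail-reduce, and make monic.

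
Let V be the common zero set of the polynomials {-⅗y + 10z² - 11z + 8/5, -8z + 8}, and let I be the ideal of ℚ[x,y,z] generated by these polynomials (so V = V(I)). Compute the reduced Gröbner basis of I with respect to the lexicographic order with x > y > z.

f_1 = -⅗y + 10z² - 11z + 8/5, LT = y.
f_2 = -8z + 8, LT = z.

The S-polynomials (S(f_1,f_2)) all reduce to 0 modulo the current basis, so we have a Gröbner basis.

G = {y - 1, z - 1}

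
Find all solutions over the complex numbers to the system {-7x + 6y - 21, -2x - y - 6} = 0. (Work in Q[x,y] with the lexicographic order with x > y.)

{(-3, 0)}

Compute a lex Gröbner basis by Buchberger's algorithm.
f_1 = -7x + 6y - 21, LT = x.
f_2 = -2x - y - 6, LT = x.

S(f_1,f_2): lcm = x. S = -19/14y.
  leading term y: no divisor's leading term divides it; move -19/14y to the remainder.
  remainder -19/14y ≠ 0; add h_3 = -19/14y to the basis.

The other S-polynomials (S(f_1,h_3), S(f_2,h_3)) all reduce to 0 modulo the current basis, so we have a Gröbner basis.
Inter-reduce: drop elements whose leading term is divisible by another's, tail-reduce, and make monic.
Reduced Gröbner basis: {x + 3, y}.

Since the basis is lex-ordered, y is univariate in y. Its roots are {0}. Back-substituting each root into the other basis elements fixes the other coordinates.
  y = 0: the earlier basis element becomes x + 3 = 0, giving x = -3 — point (-3, 0).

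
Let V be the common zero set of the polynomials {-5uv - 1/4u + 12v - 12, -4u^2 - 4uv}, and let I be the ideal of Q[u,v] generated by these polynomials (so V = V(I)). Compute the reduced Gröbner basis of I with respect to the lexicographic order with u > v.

G = {u - 20/21v^2 - 4/3v + 16/7, v^3 + 29/20v^2 - 97/20v + 12/5}

f_1 = -5uv - 1/4u + 12v - 12, LT = uv.
f_2 = -4u^2 - 4uv, LT = u^2.

S(f_1,f_2): lcm = u^2v. S = 1/20u^2 - uv^2 - 12/5uv + 12/5u.
  leading term u^2: subtract (-1/80)·f_2 from 1/20u^2 - uv^2 - 12/5uv + 12/5u → -uv^2 - 49/20uv + 12/5u
  leading term uv^2: subtract (1/5v)·f_1 from -uv^2 - 49/20uv + 12/5u → -12/5uv + 12/5u - 12/5v^2 + 12/5v
  leading term uv: subtract (12/25)·f_1 from -12/5uv + 12/5u - 12/5v^2 + 12/5v → 63/25u - 12/5v^2 - 84/25v + 144/25
  leading term u: no divisor's leading term divides it; move 63/25u to the remainder.
  leading term v^2: no divisor's leading term divides it; move -12/5v^2 to the remainder.
  leading term v: no divisor's leading term divides it; move -84/25v to the remainder.
  leading term 1: no divisor's leading term divides it; move 144/25 to the remainder.
  remainder 63/25u - 12/5v^2 - 84/25v + 144/25 ≠ 0; add g_3 = 63/25u - 12/5v^2 - 84/25v + 144/25 to the basis.

S(f_1,g_3): lcm = uv. S = 1/20u + 20/21v^3 + 4/3v^2 - 164/35v + 12/5.
  leading term u: subtract (5/252)·g_3 from 1/20u + 20/21v^3 + 4/3v^2 - 164/35v + 12/5 → 20/21v^3 + 29/21v^2 - 97/21v + 16/7
  leading term v^3: no divisor's leading term divides it; move 20/21v^3 to the remainder.
  leading term v^2: no divisor's leading term divides it; move 29/21v^2 to the remainder.
  leading term v: no divisor's leading term divides it; move -97/21v to the remainder.
  leading term 1: no divisor's leading term divides it; move 16/7 to the remainder.
  remainder 20/21v^3 + 29/21v^2 - 97/21v + 16/7 ≠ 0; add g_4 = 20/21v^3 + 29/21v^2 - 97/21v + 16/7 to the basis.

The other S-polynomials (S(f_2,g_3), S(f_1,g_4), S(f_2,g_4), S(g_3,g_4)) all reduce to 0 modulo the current basis, so we have a Gröbner basis.
Inter-reduce: drop elements whose leading term is divisible by another's, tail-reduce, and make monic.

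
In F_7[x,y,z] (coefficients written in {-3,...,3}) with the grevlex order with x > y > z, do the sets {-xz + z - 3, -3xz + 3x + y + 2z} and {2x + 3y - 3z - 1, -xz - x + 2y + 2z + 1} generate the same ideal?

For a fixed monomial order, each ideal has a unique reduced Gröbner basis; comparing bases decides equality.
Buchberger on the first generating set:
f_1 = -xz + z - 3, LT = xz.
f_2 = -3xz + 3x + y + 2z, LT = xz.

S(f_1,f_2): lcm = xz. S = x - 2y + 2z + 3.
  leading term x: no divisor's leading term divides it; move x to the remainder.
  leading term y: no divisor's leading term divides it; move -2y to the remainder.
  leading term z: no divisor's leading term divides it; move 2z to the remainder.
  leading term 1: no divisor's leading term divides it; move 3 to the remainder.
  remainder x - 2y + 2z + 3 ≠ 0; add g_3 = x - 2y + 2z + 3 to the basis.

S(f_1,g_3): lcm = xz. S = 2yz - 2z^2 + 3z + 3.
  leading term yz: no divisor's leading term divides it; move 2yz to the remainder.
  leading term z^2: no divisor's leading term divides it; move -2z^2 to the remainder.
  leading term z: no divisor's leading term divides it; move 3z to the remainder.
  leading term 1: no divisor's leading term divides it; move 3 to the remainder.
  remainder 2yz - 2z^2 + 3z + 3 ≠ 0; add g_4 = 2yz - 2z^2 + 3z + 3 to the basis.

S(f_2,g_3): lcm = xz. S = 2yz - 2z^2 - x + 2y + z.
  leading term yz: subtract (1)·g_4 from 2yz - 2z^2 - x + 2y + z → -x + 2y - 2z - 3
  leading term x: subtract (-1)·g_3 from -x + 2y - 2z - 3 → 0
  remainder 0.

S(f_1,g_4): lcm = xyz. S = xz^2 + 2xz - yz + 2x + 3y.
  leading term xz^2: subtract (-z)·f_1 from xz^2 + 2xz - yz + 2x + 3y → 2xz - yz + z^2 + 2x + 3y - 3z
  leading term xz: subtract (-2)·f_1 from 2xz - yz + z^2 + 2x + 3y - 3z → -yz + z^2 + 2x + 3y - z + 1
  leading term yz: subtract (3)·g_4 from -yz + z^2 + 2x + 3y - z + 1 → 2x + 3y - 3z - 1
  leading term x: subtract (2)·g_3 from 2x + 3y - 3z - 1 → 0
  remainder 0.

S(f_2,g_4): lcm = xyz. S = xz^2 - xy + 2y^2 + 2xz - 3yz + 2x.
  leading term xz^2: subtract (-z)·f_1 from xz^2 - xy + 2y^2 + 2xz - 3yz + 2x → -xy + 2y^2 + 2xz - 3yz + z^2 + 2x - 3z
  leading term xy: subtract (-y)·g_3 from -xy + 2y^2 + 2xz - 3yz + z^2 + 2x - 3z → 2xz - yz + z^2 + 2x + 3y - 3z
  leading term xz: subtract (-2)·f_1 from 2xz - yz + z^2 + 2x + 3y - 3z → -yz + z^2 + 2x + 3y - z + 1
  leading term yz: subtract (3)·g_4 from -yz + z^2 + 2x + 3y - z + 1 → 2x + 3y - 3z - 1
  leading term x: subtract (2)·g_3 from 2x + 3y - 3z - 1 → 0
  remainder 0.

S(g_3,g_4): leading monomials are coprime, so the S-polynomial reduces to 0 (Buchberger's first criterion).
Every S-polynomial of the final basis reduces to 0, so we have a Gröbner basis.
Inter-reduce: drop elements whose leading term is divisible by another's, tail-reduce, and make monic.
Reduced Gröbner basis: {yz - z^2 - 2z - 2, x - 2y + 2z + 3}.

Buchberger on the second generating set:
h_1 = 2x + 3y - 3z - 1, LT = x.
h_2 = -xz - x + 2y + 2z + 1, LT = xz.

S(h_1,h_2): lcm = xz. S = -2yz + 2z^2 - x + 2y - 2z + 1.
  leading term yz: no divisor's leading term divides it; move -2yz to the remainder.
  leading term z^2: no divisor's leading term divides it; move 2z^2 to the remainder.
  leading term x: subtract (3)·h_1 from -x + 2y - 2z + 1 → -3
  leading term 1: no divisor's leading term divides it; move -3 to the remainder.
  remainder -2yz + 2z^2 - 3 ≠ 0; add k_3 = -2yz + 2z^2 - 3 to the basis.

S(h_1,k_3): leading monomials are coprime, so the S-polynomial reduces to 0 (Buchberger's first criterion).
S(h_2,k_3): lcm = xyz. S = xz^2 + xy - 2y^2 - 2yz + 2x - y.
  leading term xz^2: subtract (-3z^2)·h_1 from xz^2 + xy - 2y^2 - 2yz + 2x - y → 2yz^2 - 2z^3 + xy - 2y^2 - 2yz - 3z^2 + 2x - y
  leading term yz^2: subtract (-z)·k_3 from 2yz^2 - 2z^3 + xy - 2y^2 - 2yz - 3z^2 + 2x - y → xy - 2y^2 - 2yz - 3z^2 + 2x - y - 3z
  leading term xy: subtract (-3y)·h_1 from xy - 2y^2 - 2yz - 3z^2 + 2x - y - 3z → 3yz - 3z^2 + 2x + 3y - 3z
  leading term yz: subtract (2)·k_3 from 3yz - 3z^2 + 2x + 3y - 3z → 2x + 3y - 3z - 1
  leading term x: subtract (1)·h_1 from 2x + 3y - 3z - 1 → 0
  remainder 0.

Every S-polynomial of the final basis reduces to 0, so we have a Gröbner basis.
Inter-reduce: drop elements whose leading term is divisible by another's, tail-reduce, and make monic.
Reduced Gröbner basis: {yz - z^2 - 2, x - 2y + 2z + 3}.

Since the reduced bases disagree, the two ideals are not the same.

No, the ideals differ.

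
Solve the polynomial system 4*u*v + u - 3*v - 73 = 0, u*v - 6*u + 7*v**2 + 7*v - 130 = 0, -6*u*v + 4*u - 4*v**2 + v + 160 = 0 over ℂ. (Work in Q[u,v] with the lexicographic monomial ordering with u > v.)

{(5, 4)}

Compute a lex Gröbner basis by Buchberger's algorithm.
f_1 = 4*u*v + u - 3*v - 73, LT = u*v.
f_2 = u*v - 6*u + 7*v**2 + 7*v - 130, LT = u*v.
f_3 = -6*u*v + 4*u - 4*v**2 + v + 160, LT = u*v.

S(f_1,f_2): lcm = u*v. S = 25/4*u - 7*v**2 - 31/4*v + 447/4.
  leading term u: no divisor's leading term divides it; move 25/4*u to the remainder.
  leading term v**2: no divisor's leading term divides it; move -7*v**2 to the remainder.
  leading term v: no divisor's leading term divides it; move -31/4*v to the remainder.
  leading term 1: no divisor's leading term divides it; move 447/4 to the remainder.
  remainder 25/4*u - 7*v**2 - 31/4*v + 447/4 ≠ 0; add h_4 = 25/4*u - 7*v**2 - 31/4*v + 447/4 to the basis.

S(f_1,f_3): lcm = u*v. S = 11/12*u - 2/3*v**2 - 7/12*v + 101/12.
  leading term u: subtract (11/75)·h_4 from 11/12*u - 2/3*v**2 - 7/12*v + 101/12 → 9/25*v**2 + 83/150*v - 598/75
  leading term v**2: no divisor's leading term divides it; move 9/25*v**2 to the remainder.
  leading term v: no divisor's leading term divides it; move 83/150*v to the remainder.
  leading term 1: no divisor's leading term divides it; move -598/75 to the remainder.
  remainder 9/25*v**2 + 83/150*v - 598/75 ≠ 0; add h_5 = 9/25*v**2 + 83/150*v - 598/75 to the basis.

S(f_1,h_4): lcm = u*v. S = 1/4*u + 28/25*v**3 + 31/25*v**2 - 1863/100*v - 73/4.
  leading term u: subtract (1/25)·h_4 from 1/4*u + 28/25*v**3 + 31/25*v**2 - 1863/100*v - 73/4 → 28/25*v**3 + 38/25*v**2 - 458/25*v - 568/25
  leading term v**3: subtract (28/9*v)·h_5 from 28/25*v**3 + 38/25*v**2 - 458/25*v - 568/25 → -136/675*v**2 + 4378/675*v - 568/25
  leading term v**2: subtract (-136/243)·h_5 from -136/675*v**2 + 4378/675*v - 568/25 → 4954/729*v - 19816/729
  leading term v: no divisor's leading term divides it; move 4954/729*v to the remainder.
  leading term 1: no divisor's leading term divides it; move -19816/729 to the remainder.
  remainder 4954/729*v - 19816/729 ≠ 0; add h_6 = 4954/729*v - 19816/729 to the basis.

The other S-polynomials (S(f_2,f_3), S(f_2,h_4), S(f_3,h_4), S(f_1,h_5), S(f_2,h_5), S(f_3,h_5), S(h_4,h_5), S(f_1,h_6), S(f_2,h_6), S(f_3,h_6), S(h_4,h_6), S(h_5,h_6)) all reduce to 0 modulo the current basis, so we have a Gröbner basis.
Inter-reduce: drop elements whose leading term is divisible by another's, tail-reduce, and make monic.
Reduced Gröbner basis: {u - 5, v - 4}.

From the last basis element, v - 4 = 0, so v takes values in {4}. Each choice, substituted upward through the basis, yields the corresponding point(s) of the solution set.
  v = 4: the earlier basis element becomes u - 5 = 0, giving u = 5 — point (5, 4).
Substituting each solution back into the original system confirms all equations vanish.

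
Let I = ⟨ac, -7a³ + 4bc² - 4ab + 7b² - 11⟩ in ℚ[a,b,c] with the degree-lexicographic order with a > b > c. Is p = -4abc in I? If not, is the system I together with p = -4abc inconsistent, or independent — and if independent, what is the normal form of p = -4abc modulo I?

-4abc lies in I (it reduces to 0).

First compute the reduced Gröbner basis of I by Buchberger's algorithm.
f_1 = ac, LT = ac.
f_2 = -7a³ + 4bc² - 4ab + 7b² - 11, LT = a³.

S(f_1,f_2): lcm = a³c. S = 4/7bc³ - 4/7abc + b²c - 11/7c.
  leading term bc³: no divisor's leading term divides it; move 4/7bc³ to the remainder.
  leading term abc: subtract (-4/7b)·f_1 from -4/7abc + b²c - 11/7c → b²c - 11/7c
  leading term b²c: no divisor's leading term divides it; move b²c to the remainder.
  leading term c: no divisor's leading term divides it; move -11/7c to the remainder.
  remainder 4/7bc³ + b²c - 11/7c ≠ 0; add h_3 = 4/7bc³ + b²c - 11/7c to the basis.

S(f_1,h_3): lcm = abc³. S = -7/4ab²c + 11/4ac.
  leading term ab²c: subtract (-7/4b²)·f_1 from -7/4ab²c + 11/4ac → 11/4ac
  leading term ac: subtract (11/4)·f_1 from 11/4ac → 0
  remainder 0.

S(f_2,h_3): leading monomials are coprime, so the S-polynomial reduces to 0 (Buchberger's first criterion).
Every S-polynomial of the final basis reduces to 0, so we have a Gröbner basis.
Inter-reduce: drop elements whose leading term is divisible by another's, tail-reduce, and make monic.
Reduced Gröbner basis: {bc³ + 7/4b²c - 11/4c, a³ - 4/7bc² + 4/7ab - b² + 11/7, ac}.
Label its elements g_1 = bc³ + 7/4b²c - 11/4c, g_2 = a³ - 4/7bc² + 4/7ab - b² + 11/7, g_3 = ac.

Reduce p = -4abc modulo G:
  leading term abc: subtract (-4b)·g_3 from -4abc → 0
  normal form = 0.
Since the normal form is 0, p ∈ I.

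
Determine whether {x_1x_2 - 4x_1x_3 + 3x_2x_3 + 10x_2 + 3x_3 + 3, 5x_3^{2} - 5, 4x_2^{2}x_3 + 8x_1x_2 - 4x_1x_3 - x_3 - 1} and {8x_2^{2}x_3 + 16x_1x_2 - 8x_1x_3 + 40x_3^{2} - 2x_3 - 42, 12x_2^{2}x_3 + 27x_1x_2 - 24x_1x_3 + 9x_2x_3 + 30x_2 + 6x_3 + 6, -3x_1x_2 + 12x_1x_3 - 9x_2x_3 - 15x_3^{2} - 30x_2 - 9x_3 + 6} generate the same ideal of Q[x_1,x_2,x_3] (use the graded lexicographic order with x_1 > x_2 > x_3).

Yes, the ideals are equal.

Two ideals are equal iff their reduced Gröbner bases coincide (the reduced basis is unique for a fixed ordering).
Buchberger on the first generating set:
f_1 = x_1x_2 - 4x_1x_3 + 3x_2x_3 + 10x_2 + 3x_3 + 3, LT = x_1x_2.
f_2 = 5x_3^{2} - 5, LT = x_3^{2}.
f_3 = 4x_2^{2}x_3 + 8x_1x_2 - 4x_1x_3 - x_3 - 1, LT = x_2^{2}x_3.

S(f_1,f_3): lcm = x_1x_2^{2}x_3. S = -4x_1x_2x_3^{2} + 3x_2^{2}x_3^{2} - 2x_1^{2}x_2 + x_1^{2}x_3 + 10x_2^{2}x_3 + 3x_2x_3^{2} + \tfrac{1}{4}x_1x_3 + 3x_2x_3 + \tfrac{1}{4}x_1.
  reduce S modulo (f_1, f_2, f_3):
  remainder -7x_1^{2}x_3 + \tfrac{1}{4}x_1x_3 + 3x_2^{2} - 45x_2x_3 + \tfrac{121}{4}x_1 + 25x_2 - \tfrac{7}{2}x_3 - \tfrac{7}{2} ≠ 0; add g_4 = -7x_1^{2}x_3 + \tfrac{1}{4}x_1x_3 + 3x_2^{2} - 45x_2x_3 + \tfrac{121}{4}x_1 + 25x_2 - \tfrac{7}{2}x_3 - \tfrac{7}{2} to the basis.

S(f_2,f_3): lcm = x_2^{2}x_3^{2}. S = -2x_1x_2x_3 + x_1x_3^{2} - x_2^{2} + \tfrac{1}{4}x_3^{2} + \tfrac{1}{4}x_3.
  reduce S modulo (f_1, f_2, f_3, g_4):
  remainder -x_2^{2} + 20x_2x_3 - 7x_1 + 6x_2 + \tfrac{25}{4}x_3 + \tfrac{25}{4} ≠ 0; add g_5 = -x_2^{2} + 20x_2x_3 - 7x_1 + 6x_2 + \tfrac{25}{4}x_3 + \tfrac{25}{4} to the basis.

S(f_1,g_4): lcm = x_1^{2}x_2x_3. S = -4x_1^{2}x_3^{2} + 3x_1x_2x_3^{2} + \tfrac{281}{28}x_1x_2x_3 + 3x_1x_3^{2} + \tfrac{3}{7}x_2^{3} - \tfrac{45}{7}x_2^{2}x_3 + \tfrac{121}{28}x_1x_2 + 3x_1x_3 + \tfrac{25}{7}x_2^{2} - \tfrac{1}{2}x_2x_3 - \tfrac{1}{2}x_2.
  reduce S modulo (f_1, f_2, f_3, g_4, g_5):
  remainder -4x_1^{2} + \tfrac{37}{7}x_1x_3 + \tfrac{172}{7}x_2x_3 + \tfrac{1}{7}x_1 + \tfrac{60}{7}x_2 + \tfrac{61}{7}x_3 + \tfrac{61}{7} ≠ 0; add g_6 = -4x_1^{2} + \tfrac{37}{7}x_1x_3 + \tfrac{172}{7}x_2x_3 + \tfrac{1}{7}x_1 + \tfrac{60}{7}x_2 + \tfrac{61}{7}x_3 + \tfrac{61}{7} to the basis.

The other S-polynomials (S(f_1,f_2), S(f_2,g_4), S(f_3,g_4), S(f_1,g_5), S(f_2,g_5), S(f_3,g_5), S(g_4,g_5), S(f_1,g_6), S(f_2,g_6), S(f_3,g_6), S(g_4,g_6), S(g_5,g_6)) all reduce to 0 modulo the current basis, so we have a Gröbner basis.
Inter-reduce: drop elements whose leading term is divisible by another's, tail-reduce, and make monic.
Reduced Gröbner basis: {x_1^{2} - \tfrac{37}{28}x_1x_3 - \tfrac{43}{7}x_2x_3 - \tfrac{1}{28}x_1 - \tfrac{15}{7}x_2 - \tfrac{61}{28}x_3 - \tfrac{61}{28}, x_1x_2 - 4x_1x_3 + 3x_2x_3 + 10x_2 + 3x_3 + 3, x_2^{2} - 20x_2x_3 + 7x_1 - 6x_2 - \tfrac{25}{4}x_3 - \tfrac{25}{4}, x_3^{2} - 1}.

Buchberger on the second generating set:
h_1 = 8x_2^{2}x_3 + 16x_1x_2 - 8x_1x_3 + 40x_3^{2} - 2x_3 - 42, LT = x_2^{2}x_3.
h_2 = 12x_2^{2}x_3 + 27x_1x_2 - 24x_1x_3 + 9x_2x_3 + 30x_2 + 6x_3 + 6, LT = x_2^{2}x_3.
h_3 = -3x_1x_2 + 12x_1x_3 - 9x_2x_3 - 15x_3^{2} - 30x_2 - 9x_3 + 6, LT = x_1x_2.

S(h_1,h_2): lcm = x_2^{2}x_3. S = -\tfrac{1}{4}x_1x_2 + x_1x_3 - \tfrac{3}{4}x_2x_3 + 5x_3^{2} - \tfrac{5}{2}x_2 - \tfrac{3}{4}x_3 - \tfrac{23}{4}.
  reduce S modulo (h_1, h_2, h_3):
  remainder \tfrac{25}{4}x_3^{2} - \tfrac{25}{4} ≠ 0; add k_4 = \tfrac{25}{4}x_3^{2} - \tfrac{25}{4} to the basis.

S(h_1,h_3): lcm = x_1x_2^{2}x_3. S = 4x_1x_2x_3^{2} - 3x_2^{2}x_3^{2} - 5x_2x_3^{3} + 2x_1^{2}x_2 - x_1^{2}x_3 + 5x_1x_3^{2} - 10x_2^{2}x_3 - 3x_2x_3^{2} - \tfrac{1}{4}x_1x_3 + 2x_2x_3 - \tfrac{21}{4}x_1.
  reduce S modulo (h_1, h_2, h_3, k_4):
  remainder 7x_1^{2}x_3 - \tfrac{1}{4}x_1x_3 - 15x_2x_3 - \tfrac{37}{4}x_1 - 43x_2 - \tfrac{61}{4}x_3 - \tfrac{61}{4} ≠ 0; add k_5 = 7x_1^{2}x_3 - \tfrac{1}{4}x_1x_3 - 15x_2x_3 - \tfrac{37}{4}x_1 - 43x_2 - \tfrac{61}{4}x_3 - \tfrac{61}{4} to the basis.

S(h_1,k_4): lcm = x_2^{2}x_3^{2}. S = 2x_1x_2x_3 - x_1x_3^{2} + 5x_3^{3} + x_2^{2} - \tfrac{1}{4}x_3^{2} - \tfrac{21}{4}x_3.
  reduce S modulo (h_1, h_2, h_3, k_4, k_5):
  remainder x_2^{2} - 20x_2x_3 + 7x_1 - 6x_2 - \tfrac{25}{4}x_3 - \tfrac{25}{4} ≠ 0; add k_6 = x_2^{2} - 20x_2x_3 + 7x_1 - 6x_2 - \tfrac{25}{4}x_3 - \tfrac{25}{4} to the basis.

S(h_1,k_5): lcm = x_1^{2}x_2^{2}x_3. S = 2x_1^{3}x_2 - x_1^{3}x_3 + 5x_1^{2}x_3^{2} + \tfrac{1}{28}x_1x_2^{2}x_3 + \tfrac{15}{7}x_2^{3}x_3 - \tfrac{1}{4}x_1^{2}x_3 + \tfrac{37}{28}x_1x_2^{2} + \tfrac{43}{7}x_2^{3} + \tfrac{61}{28}x_2^{2}x_3 - \tfrac{21}{4}x_1^{2} + \tfrac{61}{28}x_2^{2}.
  reduce S modulo (h_1, h_2, h_3, k_4, k_5, k_6):
  remainder -21x_1^{2} + \tfrac{111}{4}x_1x_3 + 129x_2x_3 + \tfrac{3}{4}x_1 + 45x_2 + \tfrac{183}{4}x_3 + \tfrac{183}{4} ≠ 0; add k_7 = -21x_1^{2} + \tfrac{111}{4}x_1x_3 + 129x_2x_3 + \tfrac{3}{4}x_1 + 45x_2 + \tfrac{183}{4}x_3 + \tfrac{183}{4} to the basis.

The other S-polynomials (S(h_2,h_3), S(h_2,k_4), S(h_3,k_4), S(h_2,k_5), S(h_3,k_5), S(k_4,k_5), S(h_1,k_6), S(h_2,k_6), S(h_3,k_6), S(k_4,k_6), S(k_5,k_6), S(h_1,k_7), S(h_2,k_7), S(h_3,k_7), S(k_4,k_7), S(k_5,k_7), S(k_6,k_7)) all reduce to 0 modulo the current basis, so we have a Gröbner basis.
Inter-reduce: drop elements whose leading term is divisible by another's, tail-reduce, and make monic.
Reduced Gröbner basis: {x_1^{2} - \tfrac{37}{28}x_1x_3 - \tfrac{43}{7}x_2x_3 - \tfrac{1}{28}x_1 - \tfrac{15}{7}x_2 - \tfrac{61}{28}x_3 - \tfrac{61}{28}, x_1x_2 - 4x_1x_3 + 3x_2x_3 + 10x_2 + 3x_3 + 3, x_2^{2} - 20x_2x_3 + 7x_1 - 6x_2 - \tfrac{25}{4}x_3 - \tfrac{25}{4}, x_3^{2} - 1}.

Same reduced basis, so the two generating sets span the same ideal.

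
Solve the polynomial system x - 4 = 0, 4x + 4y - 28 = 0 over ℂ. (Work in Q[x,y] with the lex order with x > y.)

{(4, 3)}

Compute a lex Gröbner basis by Buchberger's algorithm.
f_1 = x - 4, LT = x.
f_2 = 4x + 4y - 28, LT = x.

S(f_1,f_2): lcm = x. S = -y + 3.
  reduce S modulo (f_1, f_2):
  remainder -y + 3 ≠ 0; add h_3 = -y + 3 to the basis.

The other S-polynomials (S(f_1,h_3), S(f_2,h_3)) all reduce to 0 modulo the current basis, so we have a Gröbner basis.
Inter-reduce: drop elements whose leading term is divisible by another's, tail-reduce, and make monic.
Reduced Gröbner basis: {x - 4, y - 3}.

Since the basis is lex-ordered, y - 3 is univariate in y. Its roots are {3}. Back-substituting each root into the other basis elements fixes the other coordinates.
  y = 3: the earlier basis element becomes x - 4 = 0, giving x = 4 — point (4, 3).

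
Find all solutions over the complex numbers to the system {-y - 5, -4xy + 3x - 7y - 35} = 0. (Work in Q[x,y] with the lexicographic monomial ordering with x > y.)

Compute a lex Gröbner basis by Buchberger's algorithm.
f_1 = -y - 5, LT = y.
f_2 = -4xy + 3x - 7y - 35, LT = xy.

S(f_1,f_2): lcm = xy. S = \tfrac{23}{4}x - \tfrac{7}{4}y - \tfrac{35}{4}.
  leading term x: no divisor's leading term divides it; move \tfrac{23}{4}x to the remainder.
  leading term y: subtract (\tfrac{7}{4})·f_1 from -\tfrac{7}{4}y - \tfrac{35}{4} → 0
  remainder \tfrac{23}{4}x ≠ 0; add h_3 = \tfrac{23}{4}x to the basis.

The other S-polynomials (S(f_1,h_3), S(f_2,h_3)) all reduce to 0 modulo the current basis, so we have a Gröbner basis.
Inter-reduce: drop elements whose leading term is divisible by another's, tail-reduce, and make monic.
Reduced Gröbner basis: {x, y + 5}.

From the last basis element, y + 5 = 0, so y takes values in {-5}. Each choice, substituted upward through the basis, yields the corresponding point(s) of the solution set.
  y = -5: the earlier basis element becomes x = 0, giving x = 0 — point (0, -5).
Substituting each solution back into the original system confirms all equations vanish.

{(0, -5)}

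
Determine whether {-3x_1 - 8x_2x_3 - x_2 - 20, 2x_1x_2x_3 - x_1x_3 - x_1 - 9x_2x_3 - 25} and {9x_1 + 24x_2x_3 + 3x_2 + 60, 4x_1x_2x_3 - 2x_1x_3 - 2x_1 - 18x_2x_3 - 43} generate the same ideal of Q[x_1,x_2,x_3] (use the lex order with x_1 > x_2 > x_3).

No, the ideals differ.

Equality of ideals is decidable: compute both reduced Gröbner bases (unique for the ordering) and check whether they agree.
Buchberger on the first generating set:
f_1 = -3x_1 - 8x_2x_3 - x_2 - 20, LT = x_1.
f_2 = 2x_1x_2x_3 - x_1x_3 - x_1 - 9x_2x_3 - 25, LT = x_1x_2x_3.

S(f_1,f_2): lcm = x_1x_2x_3. S = 1/2x_1x_3 + 1/2x_1 + 8/3x_2^2x_3^2 + 1/3x_2^2x_3 + 67/6x_2x_3 + 25/2.
  leading term x_1x_3: subtract (-1/6x_3)·f_1 from 1/2x_1x_3 + 1/2x_1 + 8/3x_2^2x_3^2 + 1/3x_2^2x_3 + 67/6x_2x_3 + 25/2 → 1/2x_1 + 8/3x_2^2x_3^2 + 1/3x_2^2x_3 - 4/3x_2x_3^2 + 11x_2x_3 - 10/3x_3 + 25/2
  leading term x_1: subtract (-1/6)·f_1 from 1/2x_1 + 8/3x_2^2x_3^2 + 1/3x_2^2x_3 - 4/3x_2x_3^2 + 11x_2x_3 - 10/3x_3 + 25/2 → 8/3x_2^2x_3^2 + 1/3x_2^2x_3 - 4/3x_2x_3^2 + 29/3x_2x_3 - 1/6x_2 - 10/3x_3 + 55/6
  leading term x_2^2x_3^2: no divisor's leading term divides it; move 8/3x_2^2x_3^2 to the remainder.
  leading term x_2^2x_3: no divisor's leading term divides it; move 1/3x_2^2x_3 to the remainder.
  leading term x_2x_3^2: no divisor's leading term divides it; move -4/3x_2x_3^2 to the remainder.
  leading term x_2x_3: no divisor's leading term divides it; move 29/3x_2x_3 to the remainder.
  leading term x_2: no divisor's leading term divides it; move -1/6x_2 to the remainder.
  leading term x_3: no divisor's leading term divides it; move -10/3x_3 to the remainder.
  leading term 1: no divisor's leading term divides it; move 55/6 to the remainder.
  remainder 8/3x_2^2x_3^2 + 1/3x_2^2x_3 - 4/3x_2x_3^2 + 29/3x_2x_3 - 1/6x_2 - 10/3x_3 + 55/6 ≠ 0; add g_3 = 8/3x_2^2x_3^2 + 1/3x_2^2x_3 - 4/3x_2x_3^2 + 29/3x_2x_3 - 1/6x_2 - 10/3x_3 + 55/6 to the basis.

The other S-polynomials (S(f_1,g_3), S(f_2,g_3)) all reduce to 0 modulo the current basis, so we have a Gröbner basis.
Inter-reduce: drop elements whose leading term is divisible by another's, tail-reduce, and make monic.
Reduced Gröbner basis: {x_1 + 8/3x_2x_3 + 1/3x_2 + 20/3, x_2^2x_3^2 + 1/8x_2^2x_3 - 1/2x_2x_3^2 + 29/8x_2x_3 - 1/16x_2 - 5/4x_3 + 55/16}.

Buchberger on the second generating set:
h_1 = 9x_1 + 24x_2x_3 + 3x_2 + 60, LT = x_1.
h_2 = 4x_1x_2x_3 - 2x_1x_3 - 2x_1 - 18x_2x_3 - 43, LT = x_1x_2x_3.

S(h_1,h_2): lcm = x_1x_2x_3. S = 1/2x_1x_3 + 1/2x_1 + 8/3x_2^2x_3^2 + 1/3x_2^2x_3 + 67/6x_2x_3 + 43/4.
  leading term x_1x_3: subtract (1/18x_3)·h_1 from 1/2x_1x_3 + 1/2x_1 + 8/3x_2^2x_3^2 + 1/3x_2^2x_3 + 67/6x_2x_3 + 43/4 → 1/2x_1 + 8/3x_2^2x_3^2 + 1/3x_2^2x_3 - 4/3x_2x_3^2 + 11x_2x_3 - 10/3x_3 + 43/4
  leading term x_1: subtract (1/18)·h_1 from 1/2x_1 + 8/3x_2^2x_3^2 + 1/3x_2^2x_3 - 4/3x_2x_3^2 + 11x_2x_3 - 10/3x_3 + 43/4 → 8/3x_2^2x_3^2 + 1/3x_2^2x_3 - 4/3x_2x_3^2 + 29/3x_2x_3 - 1/6x_2 - 10/3x_3 + 89/12
  leading term x_2^2x_3^2: no divisor's leading term divides it; move 8/3x_2^2x_3^2 to the remainder.
  leading term x_2^2x_3: no divisor's leading term divides it; move 1/3x_2^2x_3 to the remainder.
  leading term x_2x_3^2: no divisor's leading term divides it; move -4/3x_2x_3^2 to the remainder.
  leading term x_2x_3: no divisor's leading term divides it; move 29/3x_2x_3 to the remainder.
  leading term x_2: no divisor's leading term divides it; move -1/6x_2 to the remainder.
  leading term x_3: no divisor's leading term divides it; move -10/3x_3 to the remainder.
  leading term 1: no divisor's leading term divides it; move 89/12 to the remainder.
  remainder 8/3x_2^2x_3^2 + 1/3x_2^2x_3 - 4/3x_2x_3^2 + 29/3x_2x_3 - 1/6x_2 - 10/3x_3 + 89/12 ≠ 0; add k_3 = 8/3x_2^2x_3^2 + 1/3x_2^2x_3 - 4/3x_2x_3^2 + 29/3x_2x_3 - 1/6x_2 - 10/3x_3 + 89/12 to the basis.

The other S-polynomials (S(h_1,k_3), S(h_2,k_3)) all reduce to 0 modulo the current basis, so we have a Gröbner basis.
Inter-reduce: drop elements whose leading term is divisible by another's, tail-reduce, and make monic.
Reduced Gröbner basis: {x_1 + 8/3x_2x_3 + 1/3x_2 + 20/3, x_2^2x_3^2 + 1/8x_2^2x_3 - 1/2x_2x_3^2 + 29/8x_2x_3 - 1/16x_2 - 5/4x_3 + 89/32}.

Since the reduced bases disagree, the two ideals are not the same.
The choice of monomial ordering does not affect the verdict — as long as both bases are computed under the same ordering, their equality decides ideal equality.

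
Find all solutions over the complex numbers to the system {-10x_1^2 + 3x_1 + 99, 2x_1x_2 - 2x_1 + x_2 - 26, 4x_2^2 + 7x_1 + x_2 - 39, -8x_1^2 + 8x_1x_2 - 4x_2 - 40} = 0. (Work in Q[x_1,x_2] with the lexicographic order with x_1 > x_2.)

Compute a lex Gröbner basis by Buchberger's algorithm.
f_1 = -10x_1^2 + 3x_1 + 99, LT = x_1^2.
f_2 = 2x_1x_2 - 2x_1 + x_2 - 26, LT = x_1x_2.
f_3 = 7x_1 + 4x_2^2 + x_2 - 39, LT = x_1.
f_4 = -8x_1^2 + 8x_1x_2 - 4x_2 - 40, LT = x_1^2.

S(f_1,f_2): lcm = x_1^2x_2. S = x_1^2 - 4/5x_1x_2 + 13x_1 - 99/10x_2.
  leading term x_1^2: subtract (-1/10)·f_1 from x_1^2 - 4/5x_1x_2 + 13x_1 - 99/10x_2 → -4/5x_1x_2 + 133/10x_1 - 99/10x_2 + 99/10
  leading term x_1x_2: subtract (-2/5)·f_2 from -4/5x_1x_2 + 133/10x_1 - 99/10x_2 + 99/10 → 25/2x_1 - 19/2x_2 - 1/2
  leading term x_1: subtract (25/14)·f_3 from 25/2x_1 - 19/2x_2 - 1/2 → -50/7x_2^2 - 79/7x_2 + 484/7
  leading term x_2^2: no divisor's leading term divides it; move -50/7x_2^2 to the remainder.
  leading term x_2: no divisor's leading term divides it; move -79/7x_2 to the remainder.
  leading term 1: no divisor's leading term divides it; move 484/7 to the remainder.
  remainder -50/7x_2^2 - 79/7x_2 + 484/7 ≠ 0; add h_5 = -50/7x_2^2 - 79/7x_2 + 484/7 to the basis.

S(f_1,f_3): lcm = x_1^2. S = -4/7x_1x_2^2 - 1/7x_1x_2 + 369/70x_1 - 99/10.
  leading term x_1x_2^2: subtract (-2/7x_2)·f_2 from -4/7x_1x_2^2 - 1/7x_1x_2 + 369/70x_1 - 99/10 → -5/7x_1x_2 + 369/70x_1 + 2/7x_2^2 - 52/7x_2 - 99/10
  leading term x_1x_2: subtract (-5/14)·f_2 from -5/7x_1x_2 + 369/70x_1 + 2/7x_2^2 - 52/7x_2 - 99/10 → 319/70x_1 + 2/7x_2^2 - 99/14x_2 - 1343/70
  leading term x_1: subtract (319/490)·f_3 from 319/70x_1 + 2/7x_2^2 - 99/14x_2 - 1343/70 → -568/245x_2^2 - 1892/245x_2 + 304/49
  leading term x_2^2: subtract (284/875)·h_5 from -568/245x_2^2 - 1892/245x_2 + 304/49 → -3552/875x_2 - 14208/875
  leading term x_2: no divisor's leading term divides it; move -3552/875x_2 to the remainder.
  leading term 1: no divisor's leading term divides it; move -14208/875 to the remainder.
  remainder -3552/875x_2 - 14208/875 ≠ 0; add h_6 = -3552/875x_2 - 14208/875 to the basis.

S(f_1,f_4): lcm = x_1^2. S = x_1x_2 - 3/10x_1 - 1/2x_2 - 149/10.
  leading term x_1x_2: subtract (1/2)·f_2 from x_1x_2 - 3/10x_1 - 1/2x_2 - 149/10 → 7/10x_1 - x_2 - 19/10
  leading term x_1: subtract (1/10)·f_3 from 7/10x_1 - x_2 - 19/10 → -2/5x_2^2 - 11/10x_2 + 2
  leading term x_2^2: subtract (7/125)·h_5 from -2/5x_2^2 - 11/10x_2 + 2 → -117/250x_2 - 234/125
  leading term x_2: subtract (273/2368)·h_6 from -117/250x_2 - 234/125 → 0
  remainder 0.

S(f_2,f_3): lcm = x_1x_2. S = -x_1 - 4/7x_2^3 - 1/7x_2^2 + 85/14x_2 - 13.
  leading term x_1: subtract (-1/7)·f_3 from -x_1 - 4/7x_2^3 - 1/7x_2^2 + 85/14x_2 - 13 → -4/7x_2^3 + 3/7x_2^2 + 87/14x_2 - 130/7
  leading term x_2^3: subtract (2/25x_2)·h_5 from -4/7x_2^3 + 3/7x_2^2 + 87/14x_2 - 130/7 → 233/175x_2^2 + 239/350x_2 - 130/7
  leading term x_2^2: subtract (-233/1250)·h_5 from 233/175x_2^2 + 239/350x_2 - 130/7 → -888/625x_2 - 3552/625
  leading term x_2: subtract (7/20)·h_6 from -888/625x_2 - 3552/625 → 0
  remainder 0.

S(f_2,f_4): lcm = x_1^2x_2. S = -x_1^2 + x_1x_2^2 + 1/2x_1x_2 - 13x_1 - 1/2x_2^2 - 5x_2.
  leading term x_1^2: subtract (1/10)·f_1 from -x_1^2 + x_1x_2^2 + 1/2x_1x_2 - 13x_1 - 1/2x_2^2 - 5x_2 → x_1x_2^2 + 1/2x_1x_2 - 133/10x_1 - 1/2x_2^2 - 5x_2 - 99/10
  leading term x_1x_2^2: subtract (1/2x_2)·f_2 from x_1x_2^2 + 1/2x_1x_2 - 133/10x_1 - 1/2x_2^2 - 5x_2 - 99/10 → 3/2x_1x_2 - 133/10x_1 - x_2^2 + 8x_2 - 99/10
  leading term x_1x_2: subtract (3/4)·f_2 from 3/2x_1x_2 - 133/10x_1 - x_2^2 + 8x_2 - 99/10 → -59/5x_1 - x_2^2 + 29/4x_2 + 48/5
  leading term x_1: subtract (-59/35)·f_3 from -59/5x_1 - x_2^2 + 29/4x_2 + 48/5 → 201/35x_2^2 + 1251/140x_2 - 393/7
  leading term x_2^2: subtract (-201/250)·h_5 from 201/35x_2^2 + 1251/140x_2 - 393/7 → -69/500x_2 - 69/125
  leading term x_2: subtract (161/4736)·h_6 from -69/500x_2 - 69/125 → 0
  remainder 0.

S(f_3,f_4): lcm = x_1^2. S = 4/7x_1x_2^2 + 8/7x_1x_2 - 39/7x_1 - 1/2x_2 - 5.
  leading term x_1x_2^2: subtract (2/7x_2)·f_2 from 4/7x_1x_2^2 + 8/7x_1x_2 - 39/7x_1 - 1/2x_2 - 5 → 12/7x_1x_2 - 39/7x_1 - 2/7x_2^2 + 97/14x_2 - 5
  leading term x_1x_2: subtract (6/7)·f_2 from 12/7x_1x_2 - 39/7x_1 - 2/7x_2^2 + 97/14x_2 - 5 → -27/7x_1 - 2/7x_2^2 + 85/14x_2 + 121/7
  leading term x_1: subtract (-27/49)·f_3 from -27/7x_1 - 2/7x_2^2 + 85/14x_2 + 121/7 → 94/49x_2^2 + 649/98x_2 - 206/49
  leading term x_2^2: subtract (-47/175)·h_5 from 94/49x_2^2 + 649/98x_2 - 206/49 → 1257/350x_2 + 2514/175
  leading term x_2: subtract (-2095/2368)·h_6 from 1257/350x_2 + 2514/175 → 0
  remainder 0.

S(f_1,h_5): leading monomials are coprime, so the S-polynomial reduces to 0 (Buchberger's first criterion).
S(f_2,h_5): lcm = x_1x_2^2. S = -129/50x_1x_2 + 242/25x_1 + 1/2x_2^2 - 13x_2.
  leading term x_1x_2: subtract (-129/100)·f_2 from -129/50x_1x_2 + 242/25x_1 + 1/2x_2^2 - 13x_2 → 71/10x_1 + 1/2x_2^2 - 1171/100x_2 - 1677/50
  leading term x_1: subtract (71/70)·f_3 from 71/10x_1 + 1/2x_2^2 - 1171/100x_2 - 1677/50 → -249/70x_2^2 - 8907/700x_2 + 1053/175
  leading term x_2^2: subtract (249/500)·h_5 from -249/70x_2^2 - 8907/700x_2 + 1053/175 → -888/125x_2 - 3552/125
  leading term x_2: subtract (7/4)·h_6 from -888/125x_2 - 3552/125 → 0
  remainder 0.

S(f_3,h_5): leading monomials are coprime, so the S-polynomial reduces to 0 (Buchberger's first criterion).
S(f_4,h_5): leading monomials are coprime, so the S-polynomial reduces to 0 (Buchberger's first criterion).
S(f_1,h_6): leading monomials are coprime, so the S-polynomial reduces to 0 (Buchberger's first criterion).
S(f_2,h_6): lcm = x_1x_2. S = -5x_1 + 1/2x_2 - 13.
  leading term x_1: subtract (-5/7)·f_3 from -5x_1 + 1/2x_2 - 13 → 20/7x_2^2 + 17/14x_2 - 286/7
  leading term x_2^2: subtract (-2/5)·h_5 from 20/7x_2^2 + 17/14x_2 - 286/7 → -33/10x_2 - 66/5
  leading term x_2: subtract (1925/2368)·h_6 from -33/10x_2 - 66/5 → 0
  remainder 0.

S(f_3,h_6): leading monomials are coprime, so the S-polynomial reduces to 0 (Buchberger's first criterion).
S(f_4,h_6): leading monomials are coprime, so the S-polynomial reduces to 0 (Buchberger's first criterion).
S(h_5,h_6): lcm = x_2^2. S = -121/50x_2 - 242/25.
  leading term x_2: subtract (4235/7104)·h_6 from -121/50x_2 - 242/25 → 0
  remainder 0.

Every S-polynomial of the final basis reduces to 0, so we have a Gröbner basis.
Inter-reduce: drop elements whose leading term is divisible by another's, tail-reduce, and make monic.
Reduced Gröbner basis: {x_1 + 3, x_2 + 4}.

From the last basis element, x_2 + 4 = 0, so x_2 takes values in {-4}. Each choice, substituted upward through the basis, yields the corresponding point(s) of the solution set.
  x_2 = -4: the earlier basis element becomes x_1 + 3 = 0, giving x_1 = -3 — point (-3, -4).
Check: every point annihilates each of the original generators.

{(-3, -4)}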